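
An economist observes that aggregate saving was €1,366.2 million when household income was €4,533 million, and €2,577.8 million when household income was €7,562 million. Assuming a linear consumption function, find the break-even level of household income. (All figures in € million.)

MPS = ΔS/ΔY = (2577.8 − 1366.2)/(7562 − 4533) = 1211.6/3029 = 0.4
MPC = 1 − MPS = 0.6
From S(4533) = 1366.2: −a + 0.4(4533) = 1366.2, so a = 1813.2 − 1366.2 = 447
Break-even (S = 0): Y = a/MPS = 447/0.4 = 1117.5

Y = 1117.5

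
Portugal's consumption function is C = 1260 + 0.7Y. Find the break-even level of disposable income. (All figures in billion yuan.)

Y = 4200

At break-even, C = Y: 1260 + 0.7Y = Y
0.3Y = 1260, so Y = 1260/0.3 = 4200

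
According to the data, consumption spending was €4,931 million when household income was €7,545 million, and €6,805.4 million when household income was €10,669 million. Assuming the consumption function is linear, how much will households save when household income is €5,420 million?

MPC = (6805.4 − 4931)/(10669 − 7545) = 1874.4/3124 = 0.6
a = 4931 − 0.6(7545) = 4931 − 4527 = 404
C = 404 + 0.6(5420) = 3656
S = 5420 − 3656 = 1764

S = 1764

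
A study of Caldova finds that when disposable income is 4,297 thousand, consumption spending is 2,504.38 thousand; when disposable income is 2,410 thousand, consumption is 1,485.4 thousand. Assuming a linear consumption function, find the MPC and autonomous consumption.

MPC = 0.54; a = 184

MPC = ΔC/ΔY = (2504.38 − 1485.4)/(4297 − 2410) = 1018.98/1887 = 0.54
a = C − MPC·Y = 1485.4 − 0.54(2410) = 1485.4 − 1301.4 = 184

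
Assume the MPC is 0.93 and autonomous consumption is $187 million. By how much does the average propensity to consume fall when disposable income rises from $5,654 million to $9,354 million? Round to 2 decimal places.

ΔAPC = 0.01

At Y = 5654: C = 187 + 0.93(5654) = 5445.22, APC = 5445.22/5654 = 0.963
At Y = 9354: C = 8886.22, APC = 8886.22/9354 = 0.950
Fall in APC = 0.963 − 0.950 = 0.013 ≈ 0.01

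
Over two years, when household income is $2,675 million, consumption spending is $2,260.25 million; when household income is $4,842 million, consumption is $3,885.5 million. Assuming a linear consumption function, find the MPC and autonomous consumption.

MPC = 0.75; a = 254

MPC = ΔC/ΔY = (3885.5 − 2260.25)/(4842 − 2675) = 1625.25/2167 = 0.75
a = C − MPC·Y = 2260.25 − 0.75(2675) = 2260.25 − 2006.25 = 254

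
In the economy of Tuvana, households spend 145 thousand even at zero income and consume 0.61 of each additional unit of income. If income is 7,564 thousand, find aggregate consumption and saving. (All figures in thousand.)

C = 4759.04; S = 2804.96

C = 145 + 0.61(7564) = 145 + 4614.04 = 4759.04
S = Y − C = 7564 − 4759.04 = 2804.96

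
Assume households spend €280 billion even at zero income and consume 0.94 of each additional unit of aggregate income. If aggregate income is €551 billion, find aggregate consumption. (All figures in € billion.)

C = 280 + 0.94(551) = 280 + 517.94 = 797.94

C = 797.94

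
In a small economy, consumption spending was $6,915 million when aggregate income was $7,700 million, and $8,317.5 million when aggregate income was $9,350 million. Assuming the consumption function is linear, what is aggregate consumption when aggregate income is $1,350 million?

MPC = (8317.5 − 6915)/(9350 − 7700) = 1402.5/1650 = 0.85
a = 6915 − 0.85(7700) = 6915 − 6545 = 370
C = 370 + 0.85(1350) = 370 + 1147.5 = 1517.5

C = 1517.5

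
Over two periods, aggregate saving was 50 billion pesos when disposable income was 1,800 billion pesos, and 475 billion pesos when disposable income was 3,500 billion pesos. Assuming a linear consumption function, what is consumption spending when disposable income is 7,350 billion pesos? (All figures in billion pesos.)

MPS = ΔS/ΔY = (475 − 50)/(3500 − 1800) = 425/1700 = 0.25
MPC = 1 − MPS = 0.75
Autonomous saving = 50 − 0.25(1800) = -400, so a = 400
C = 400 + 0.75(7350) = 400 + 5512.5 = 5912.5

C = 5912.5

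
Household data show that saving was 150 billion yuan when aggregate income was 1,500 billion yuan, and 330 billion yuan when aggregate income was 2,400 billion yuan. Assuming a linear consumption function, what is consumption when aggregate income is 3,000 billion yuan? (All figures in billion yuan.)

C = 2550

MPS = ΔS/ΔY = (330 − 150)/(2400 − 1500) = 180/900 = 0.2
MPC = 1 − MPS = 0.8
Autonomous saving = 150 − 0.2(1500) = -150, so a = 150
C = 150 + 0.8(3000) = 150 + 2400 = 2550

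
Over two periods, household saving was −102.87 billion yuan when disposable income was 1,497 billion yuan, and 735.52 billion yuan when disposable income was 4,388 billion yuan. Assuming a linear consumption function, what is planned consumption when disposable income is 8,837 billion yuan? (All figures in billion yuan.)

C = 6811.27

MPS = ΔS/ΔY = (735.52 − (-102.87))/(4388 − 1497) = 838.39/2891 = 0.29
MPC = 1 − MPS = 0.71
Autonomous saving = -102.87 − 0.29(1497) = -537, so a = 537
C = 537 + 0.71(8837) = 537 + 6274.27 = 6811.27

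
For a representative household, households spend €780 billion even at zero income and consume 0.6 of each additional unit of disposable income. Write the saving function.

S = -780 + 0.4Y

S = Y − C = Y − (780 + 0.6Y) = -780 + (1 − 0.6)Y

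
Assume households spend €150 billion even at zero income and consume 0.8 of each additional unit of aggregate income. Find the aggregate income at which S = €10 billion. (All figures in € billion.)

Y = 800

S = Y − C = -150 + 0.2Y
-150 + 0.2Y = 10, so 0.2Y = 160 and Y = 800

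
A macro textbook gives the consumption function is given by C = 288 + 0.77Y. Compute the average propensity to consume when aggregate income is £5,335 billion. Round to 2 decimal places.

C = 288 + 0.77(5335) = 4395.95
APC = C/Y = 4395.95/5335 = 0.82

APC = 0.82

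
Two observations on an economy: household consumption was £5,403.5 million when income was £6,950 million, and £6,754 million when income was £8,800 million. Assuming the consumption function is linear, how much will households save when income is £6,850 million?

MPC = (6754 − 5403.5)/(8800 − 6950) = 1350.5/1850 = 0.73
a = 5403.5 − 0.73(6950) = 5403.5 − 5073.5 = 330
C = 330 + 0.73(6850) = 5330.5
S = 6850 − 5330.5 = 1519.5

S = 1519.5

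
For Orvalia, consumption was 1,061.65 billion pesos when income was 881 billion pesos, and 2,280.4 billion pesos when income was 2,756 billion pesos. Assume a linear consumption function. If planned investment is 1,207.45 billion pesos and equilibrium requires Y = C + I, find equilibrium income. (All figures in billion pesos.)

MPC = (2280.4 − 1061.65)/(2756 − 881) = 1218.75/1875 = 0.65
a = 1061.65 − 0.65(881) = 489
Equilibrium: Y = 489 + 0.65Y + 1207.45
0.35Y = 1696.45, so Y = 1696.45/0.35 = 4847

Y = 4847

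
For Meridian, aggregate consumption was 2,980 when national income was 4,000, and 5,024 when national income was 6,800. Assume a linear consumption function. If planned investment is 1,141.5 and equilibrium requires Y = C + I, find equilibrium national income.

MPC = (5024 − 2980)/(6800 − 4000) = 2044/2800 = 0.73
a = 2980 − 0.73(4000) = 60
Equilibrium: Y = 60 + 0.73Y + 1141.5
0.27Y = 1201.5, so Y = 1201.5/0.27 = 4450

Y = 4450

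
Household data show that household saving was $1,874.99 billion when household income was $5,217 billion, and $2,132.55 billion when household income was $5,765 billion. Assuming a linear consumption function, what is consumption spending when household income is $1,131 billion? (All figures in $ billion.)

MPS = ΔS/ΔY = (2132.55 − 1874.99)/(5765 − 5217) = 257.56/548 = 0.47
MPC = 1 − MPS = 0.53
Autonomous saving = 1874.99 − 0.47(5217) = -577, so a = 577
C = 577 + 0.53(1131) = 577 + 599.43 = 1176.43

C = 1176.43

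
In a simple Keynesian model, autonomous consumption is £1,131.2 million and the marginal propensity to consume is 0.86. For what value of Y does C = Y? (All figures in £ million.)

Y = 8080

At break-even, C = Y: 1131.2 + 0.86Y = Y
0.14Y = 1131.2, so Y = 1131.2/0.14 = 8080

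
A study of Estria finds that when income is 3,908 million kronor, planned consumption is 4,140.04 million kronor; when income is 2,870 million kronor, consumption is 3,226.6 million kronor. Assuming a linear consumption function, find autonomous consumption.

MPC = ΔC/ΔY = (4140.04 − 3226.6)/(3908 − 2870) = 913.44/1038 = 0.88
a = C − MPC·Y = 3226.6 − 0.88(2870) = 3226.6 − 2525.6 = 701

a = 701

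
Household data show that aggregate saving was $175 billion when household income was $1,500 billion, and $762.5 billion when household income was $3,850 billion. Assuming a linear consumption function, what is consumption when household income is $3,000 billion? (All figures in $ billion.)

C = 2450

MPS = ΔS/ΔY = (762.5 − 175)/(3850 − 1500) = 587.5/2350 = 0.25
MPC = 1 − MPS = 0.75
Autonomous saving = 175 − 0.25(1500) = -200, so a = 200
C = 200 + 0.75(3000) = 200 + 2250 = 2450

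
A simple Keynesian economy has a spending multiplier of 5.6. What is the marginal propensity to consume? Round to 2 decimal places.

MPC = 0.82

k = 1/(1 − MPC), so 1 − MPC = 1/k = 1/5.6 = 0.1786
MPC = 1 − 0.1786 = 0.82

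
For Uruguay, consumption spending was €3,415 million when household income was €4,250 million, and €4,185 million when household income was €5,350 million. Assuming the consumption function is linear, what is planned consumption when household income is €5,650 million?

MPC = (4185 − 3415)/(5350 − 4250) = 770/1100 = 0.7
a = 3415 − 0.7(4250) = 3415 − 2975 = 440
C = 440 + 0.7(5650) = 440 + 3955 = 4395

C = 4395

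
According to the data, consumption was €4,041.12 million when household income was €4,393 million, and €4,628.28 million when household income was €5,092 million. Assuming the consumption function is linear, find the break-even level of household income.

MPC = (4628.28 − 4041.12)/(5092 − 4393) = 587.16/699 = 0.84
a = 4041.12 − 0.84(4393) = 4041.12 − 3690.12 = 351
Break-even: Y = a/(1−MPC) = 351/0.16 = 2193.75

Y = 2193.75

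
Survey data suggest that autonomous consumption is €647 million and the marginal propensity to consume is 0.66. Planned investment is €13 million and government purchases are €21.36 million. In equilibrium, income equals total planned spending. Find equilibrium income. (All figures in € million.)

Y = C + I + G = 647 + 0.66Y + 13 + 21.36
Y − 0.66Y = 681.36
0.34Y = 681.36, so Y = 681.36/0.34 = 2004

Y = 2004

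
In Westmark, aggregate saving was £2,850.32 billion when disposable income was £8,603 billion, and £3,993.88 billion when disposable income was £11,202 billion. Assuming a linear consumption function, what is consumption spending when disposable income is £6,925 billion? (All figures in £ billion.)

MPS = ΔS/ΔY = (3993.88 − 2850.32)/(11202 − 8603) = 1143.56/2599 = 0.44
MPC = 1 − MPS = 0.56
Autonomous saving = 2850.32 − 0.44(8603) = -935, so a = 935
C = 935 + 0.56(6925) = 935 + 3878 = 4813

C = 4813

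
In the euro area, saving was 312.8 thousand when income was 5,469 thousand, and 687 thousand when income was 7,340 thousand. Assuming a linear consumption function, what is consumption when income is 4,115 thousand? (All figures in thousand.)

C = 4073

MPS = ΔS/ΔY = (687 − 312.8)/(7340 − 5469) = 374.2/1871 = 0.2
MPC = 1 − MPS = 0.8
Autonomous saving = 312.8 − 0.2(5469) = -781, so a = 781
C = 781 + 0.8(4115) = 781 + 3292 = 4073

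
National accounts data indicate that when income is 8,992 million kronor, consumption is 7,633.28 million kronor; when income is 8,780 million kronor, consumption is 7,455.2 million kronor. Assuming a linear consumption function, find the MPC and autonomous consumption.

MPC = ΔC/ΔY = (7633.28 − 7455.2)/(8992 − 8780) = 178.08/212 = 0.84
a = C − MPC·Y = 7455.2 − 0.84(8780) = 7455.2 − 7375.2 = 80

MPC = 0.84; a = 80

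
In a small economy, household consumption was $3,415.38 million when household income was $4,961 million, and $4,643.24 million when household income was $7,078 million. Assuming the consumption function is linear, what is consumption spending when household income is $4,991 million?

MPC = (4643.24 − 3415.38)/(7078 − 4961) = 1227.86/2117 = 0.58
a = 3415.38 − 0.58(4961) = 3415.38 − 2877.38 = 538
C = 538 + 0.58(4991) = 538 + 2894.78 = 3432.78

C = 3432.78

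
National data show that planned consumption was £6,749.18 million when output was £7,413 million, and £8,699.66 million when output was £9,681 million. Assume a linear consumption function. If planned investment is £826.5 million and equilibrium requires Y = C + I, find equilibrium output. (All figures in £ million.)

Y = 8575

MPC = (8699.66 − 6749.18)/(9681 − 7413) = 1950.48/2268 = 0.86
a = 6749.18 − 0.86(7413) = 374
Equilibrium: Y = 374 + 0.86Y + 826.5
0.14Y = 1200.5, so Y = 1200.5/0.14 = 8575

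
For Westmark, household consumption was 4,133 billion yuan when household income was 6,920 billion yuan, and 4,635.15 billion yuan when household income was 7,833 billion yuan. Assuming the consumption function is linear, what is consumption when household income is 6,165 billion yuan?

C = 3717.75

MPC = (4635.15 − 4133)/(7833 − 6920) = 502.15/913 = 0.55
a = 4133 − 0.55(6920) = 4133 − 3806 = 327
C = 327 + 0.55(6165) = 327 + 3390.75 = 3717.75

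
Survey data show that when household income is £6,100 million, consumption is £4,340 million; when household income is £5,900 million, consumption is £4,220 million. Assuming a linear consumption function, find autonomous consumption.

MPC = ΔC/ΔY = (4340 − 4220)/(6100 − 5900) = 120/200 = 0.6
a = C − MPC·Y = 4220 − 0.6(5900) = 4220 − 3540 = 680

a = 680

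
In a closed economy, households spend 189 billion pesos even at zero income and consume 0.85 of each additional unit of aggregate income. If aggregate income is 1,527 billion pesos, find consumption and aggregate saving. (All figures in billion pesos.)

C = 189 + 0.85(1527) = 189 + 1297.95 = 1486.95
S = Y − C = 1527 − 1486.95 = 40.05

C = 1486.95; S = 40.05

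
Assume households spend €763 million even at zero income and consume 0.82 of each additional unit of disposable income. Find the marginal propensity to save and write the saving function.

MPS = 0.18; S = -763 + 0.18Y

MPS = 1 − MPC = 1 − 0.82 = 0.18
S = Y − C = -763 + 0.18Y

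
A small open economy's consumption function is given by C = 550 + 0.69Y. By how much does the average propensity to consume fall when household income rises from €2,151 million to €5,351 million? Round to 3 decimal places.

ΔAPC = 0.153

At Y = 2151: C = 550 + 0.69(2151) = 2034.19, APC = 2034.19/2151 = 0.9457
At Y = 5351: C = 4242.19, APC = 4242.19/5351 = 0.7928
Fall in APC = 0.9457 − 0.7928 = 0.1529 ≈ 0.153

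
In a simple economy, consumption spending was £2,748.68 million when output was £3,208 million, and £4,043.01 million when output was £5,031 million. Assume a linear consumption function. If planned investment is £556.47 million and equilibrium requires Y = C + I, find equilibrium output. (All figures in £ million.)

Y = 3543

MPC = (4043.01 − 2748.68)/(5031 − 3208) = 1294.33/1823 = 0.71
a = 2748.68 − 0.71(3208) = 471
Equilibrium: Y = 471 + 0.71Y + 556.47
0.29Y = 1027.47, so Y = 1027.47/0.29 = 3543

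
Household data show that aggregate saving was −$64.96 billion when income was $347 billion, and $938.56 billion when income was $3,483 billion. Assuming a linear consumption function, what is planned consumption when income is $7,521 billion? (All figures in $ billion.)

C = 5290.28

MPS = ΔS/ΔY = (938.56 − (-64.96))/(3483 − 347) = 1003.52/3136 = 0.32
MPC = 1 − MPS = 0.68
Autonomous saving = -64.96 − 0.32(347) = -176, so a = 176
C = 176 + 0.68(7521) = 176 + 5114.28 = 5290.28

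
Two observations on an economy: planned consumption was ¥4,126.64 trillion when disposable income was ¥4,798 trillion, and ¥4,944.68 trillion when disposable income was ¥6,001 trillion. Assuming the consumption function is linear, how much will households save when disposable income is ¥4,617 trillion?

MPC = (4944.68 − 4126.64)/(6001 − 4798) = 818.04/1203 = 0.68
a = 4126.64 − 0.68(4798) = 4126.64 − 3262.64 = 864
C = 864 + 0.68(4617) = 4003.56
S = 4617 − 4003.56 = 613.44

S = 613.44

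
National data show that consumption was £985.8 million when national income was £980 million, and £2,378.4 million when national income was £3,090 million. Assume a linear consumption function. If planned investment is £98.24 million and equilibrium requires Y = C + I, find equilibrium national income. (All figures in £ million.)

MPC = (2378.4 − 985.8)/(3090 − 980) = 1392.6/2110 = 0.66
a = 985.8 − 0.66(980) = 339
Equilibrium: Y = 339 + 0.66Y + 98.24
0.34Y = 437.24, so Y = 437.24/0.34 = 1286

Y = 1286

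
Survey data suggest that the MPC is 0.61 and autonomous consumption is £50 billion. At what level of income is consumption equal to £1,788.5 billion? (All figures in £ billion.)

Y = 2850

50 + 0.61Y = 1788.5
0.61Y = 1738.5, so Y = 1738.5/0.61 = 2850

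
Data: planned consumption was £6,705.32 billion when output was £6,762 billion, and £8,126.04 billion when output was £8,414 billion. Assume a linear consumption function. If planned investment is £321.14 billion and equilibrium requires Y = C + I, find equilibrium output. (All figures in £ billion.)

Y = 8651

MPC = (8126.04 − 6705.32)/(8414 − 6762) = 1420.72/1652 = 0.86
a = 6705.32 − 0.86(6762) = 890
Equilibrium: Y = 890 + 0.86Y + 321.14
0.14Y = 1211.14, so Y = 1211.14/0.14 = 8651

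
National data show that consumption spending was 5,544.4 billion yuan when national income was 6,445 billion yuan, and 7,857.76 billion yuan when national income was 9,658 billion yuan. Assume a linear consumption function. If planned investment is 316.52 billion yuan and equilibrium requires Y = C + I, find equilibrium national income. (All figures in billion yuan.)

MPC = (7857.76 − 5544.4)/(9658 − 6445) = 2313.36/3213 = 0.72
a = 5544.4 − 0.72(6445) = 904
Equilibrium: Y = 904 + 0.72Y + 316.52
0.28Y = 1220.52, so Y = 1220.52/0.28 = 4359

Y = 4359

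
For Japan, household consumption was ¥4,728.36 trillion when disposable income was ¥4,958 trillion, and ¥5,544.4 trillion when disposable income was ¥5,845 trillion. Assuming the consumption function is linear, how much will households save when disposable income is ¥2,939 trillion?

S = 68.12

MPC = (5544.4 − 4728.36)/(5845 − 4958) = 816.04/887 = 0.92
a = 4728.36 − 0.92(4958) = 4728.36 − 4561.36 = 167
C = 167 + 0.92(2939) = 2870.88
S = 2939 − 2870.88 = 68.12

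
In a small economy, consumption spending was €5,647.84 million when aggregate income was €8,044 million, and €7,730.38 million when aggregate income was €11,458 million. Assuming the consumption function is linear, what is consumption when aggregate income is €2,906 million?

C = 2513.66

MPC = (7730.38 − 5647.84)/(11458 − 8044) = 2082.54/3414 = 0.61
a = 5647.84 − 0.61(8044) = 5647.84 − 4906.84 = 741
C = 741 + 0.61(2906) = 741 + 1772.66 = 2513.66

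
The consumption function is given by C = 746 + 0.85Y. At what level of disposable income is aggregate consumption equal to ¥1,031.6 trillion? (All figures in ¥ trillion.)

746 + 0.85Y = 1031.6
0.85Y = 285.6, so Y = 285.6/0.85 = 336

Y = 336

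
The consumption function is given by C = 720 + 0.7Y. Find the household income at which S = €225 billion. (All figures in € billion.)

Y = 3150

S = Y − C = -720 + 0.3Y
-720 + 0.3Y = 225, so 0.3Y = 945 and Y = 3150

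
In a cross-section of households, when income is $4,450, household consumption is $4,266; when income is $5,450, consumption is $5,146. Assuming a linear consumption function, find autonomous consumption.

MPC = ΔC/ΔY = (5146 − 4266)/(5450 − 4450) = 880/1000 = 0.88
a = C − MPC·Y = 4266 − 0.88(4450) = 4266 − 3916 = 350

a = 350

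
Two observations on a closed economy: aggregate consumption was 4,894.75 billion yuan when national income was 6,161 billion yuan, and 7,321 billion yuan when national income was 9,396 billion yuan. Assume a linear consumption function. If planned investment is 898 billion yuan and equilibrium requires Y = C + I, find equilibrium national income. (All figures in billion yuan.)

MPC = (7321 − 4894.75)/(9396 − 6161) = 2426.25/3235 = 0.75
a = 4894.75 − 0.75(6161) = 274
Equilibrium: Y = 274 + 0.75Y + 898
0.25Y = 1172, so Y = 1172/0.25 = 4688

Y = 4688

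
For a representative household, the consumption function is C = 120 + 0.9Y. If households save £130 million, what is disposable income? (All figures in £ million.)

S = Y − C = -120 + 0.1Y
-120 + 0.1Y = 130, so 0.1Y = 250 and Y = 2500

Y = 2500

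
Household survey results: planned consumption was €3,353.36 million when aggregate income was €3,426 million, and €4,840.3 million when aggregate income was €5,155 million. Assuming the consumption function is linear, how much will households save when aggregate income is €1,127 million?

S = -249.22

MPC = (4840.3 − 3353.36)/(5155 − 3426) = 1486.94/1729 = 0.86
a = 3353.36 − 0.86(3426) = 3353.36 − 2946.36 = 407
C = 407 + 0.86(1127) = 1376.22
S = 1127 − 1376.22 = -249.22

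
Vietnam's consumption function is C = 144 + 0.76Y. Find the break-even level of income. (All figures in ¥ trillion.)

At break-even, C = Y: 144 + 0.76Y = Y
0.24Y = 144, so Y = 144/0.24 = 600

Y = 600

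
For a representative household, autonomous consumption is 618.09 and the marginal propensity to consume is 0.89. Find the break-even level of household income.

Y = 5619

At break-even, C = Y: 618.09 + 0.89Y = Y
0.11Y = 618.09, so Y = 618.09/0.11 = 5619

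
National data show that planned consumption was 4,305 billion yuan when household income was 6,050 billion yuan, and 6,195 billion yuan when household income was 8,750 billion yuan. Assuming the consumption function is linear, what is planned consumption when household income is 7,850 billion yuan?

C = 5565

MPC = (6195 − 4305)/(8750 − 6050) = 1890/2700 = 0.7
a = 4305 − 0.7(6050) = 4305 − 4235 = 70
C = 70 + 0.7(7850) = 70 + 5495 = 5565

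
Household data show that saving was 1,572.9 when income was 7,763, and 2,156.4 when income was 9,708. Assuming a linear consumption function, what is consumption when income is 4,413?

MPS = ΔS/ΔY = (2156.4 − 1572.9)/(9708 − 7763) = 583.5/1945 = 0.3
MPC = 1 − MPS = 0.7
Autonomous saving = 1572.9 − 0.3(7763) = -756, so a = 756
C = 756 + 0.7(4413) = 756 + 3089.1 = 3845.1

C = 3845.1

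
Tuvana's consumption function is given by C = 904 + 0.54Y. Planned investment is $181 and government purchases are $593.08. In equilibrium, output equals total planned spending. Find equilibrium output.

Y = 3648

Y = C + I + G = 904 + 0.54Y + 181 + 593.08
Y − 0.54Y = 1678.08
0.46Y = 1678.08, so Y = 1678.08/0.46 = 3648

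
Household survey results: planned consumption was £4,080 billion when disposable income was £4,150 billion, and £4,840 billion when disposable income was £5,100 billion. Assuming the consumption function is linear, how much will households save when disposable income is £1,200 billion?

MPC = (4840 − 4080)/(5100 − 4150) = 760/950 = 0.8
a = 4080 − 0.8(4150) = 4080 − 3320 = 760
C = 760 + 0.8(1200) = 1720
S = 1200 − 1720 = -520

S = -520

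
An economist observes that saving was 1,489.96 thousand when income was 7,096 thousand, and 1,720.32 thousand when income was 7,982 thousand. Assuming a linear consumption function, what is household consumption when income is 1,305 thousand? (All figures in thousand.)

MPS = ΔS/ΔY = (1720.32 − 1489.96)/(7982 − 7096) = 230.36/886 = 0.26
MPC = 1 − MPS = 0.74
Autonomous saving = 1489.96 − 0.26(7096) = -355, so a = 355
C = 355 + 0.74(1305) = 355 + 965.7 = 1320.7

C = 1320.7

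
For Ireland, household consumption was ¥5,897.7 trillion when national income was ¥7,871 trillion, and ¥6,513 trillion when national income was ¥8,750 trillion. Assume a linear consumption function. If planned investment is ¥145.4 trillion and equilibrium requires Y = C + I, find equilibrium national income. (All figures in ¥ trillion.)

MPC = (6513 − 5897.7)/(8750 − 7871) = 615.3/879 = 0.7
a = 5897.7 − 0.7(7871) = 388
Equilibrium: Y = 388 + 0.7Y + 145.4
0.3Y = 533.4, so Y = 533.4/0.3 = 1778

Y = 1778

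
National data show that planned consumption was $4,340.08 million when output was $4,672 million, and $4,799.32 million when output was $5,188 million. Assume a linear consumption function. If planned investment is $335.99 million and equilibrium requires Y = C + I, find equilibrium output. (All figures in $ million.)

Y = 4709

MPC = (4799.32 − 4340.08)/(5188 − 4672) = 459.24/516 = 0.89
a = 4340.08 − 0.89(4672) = 182
Equilibrium: Y = 182 + 0.89Y + 335.99
0.11Y = 517.99, so Y = 517.99/0.11 = 4709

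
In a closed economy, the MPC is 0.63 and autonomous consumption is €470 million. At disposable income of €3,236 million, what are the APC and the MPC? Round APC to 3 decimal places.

MPC = 0.63 (the slope of the consumption function)
C = 470 + 0.63(3236) = 2508.68, so APC = 2508.68/3236 = 0.775

APC = 0.775; MPC = 0.63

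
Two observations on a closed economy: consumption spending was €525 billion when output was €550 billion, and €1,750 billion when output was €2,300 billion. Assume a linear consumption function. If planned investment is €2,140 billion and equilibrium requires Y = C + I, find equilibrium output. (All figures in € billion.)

Y = 7600

MPC = (1750 − 525)/(2300 − 550) = 1225/1750 = 0.7
a = 525 − 0.7(550) = 140
Equilibrium: Y = 140 + 0.7Y + 2140
0.3Y = 2280, so Y = 2280/0.3 = 7600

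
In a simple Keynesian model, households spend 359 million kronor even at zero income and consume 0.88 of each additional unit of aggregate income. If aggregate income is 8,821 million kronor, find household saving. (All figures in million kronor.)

S = 699.52

C = 359 + 0.88(8821) = 359 + 7762.48 = 8121.48
S = Y − C = 8821 − 8121.48 = 699.52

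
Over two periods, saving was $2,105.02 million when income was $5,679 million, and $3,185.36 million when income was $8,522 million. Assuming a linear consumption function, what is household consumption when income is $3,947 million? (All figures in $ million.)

C = 2500.14

MPS = ΔS/ΔY = (3185.36 − 2105.02)/(8522 − 5679) = 1080.34/2843 = 0.38
MPC = 1 − MPS = 0.62
Autonomous saving = 2105.02 − 0.38(5679) = -53, so a = 53
C = 53 + 0.62(3947) = 53 + 2447.14 = 2500.14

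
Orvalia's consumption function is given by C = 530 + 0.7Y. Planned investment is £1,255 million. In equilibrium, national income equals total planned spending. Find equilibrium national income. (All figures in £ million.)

Y = 5950

Y = C + I = 530 + 0.7Y + 1255
Y − 0.7Y = 1785
0.3Y = 1785, so Y = 1785/0.3 = 5950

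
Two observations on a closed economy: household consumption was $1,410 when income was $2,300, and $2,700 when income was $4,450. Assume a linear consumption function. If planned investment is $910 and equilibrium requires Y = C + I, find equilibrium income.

MPC = (2700 − 1410)/(4450 − 2300) = 1290/2150 = 0.6
a = 1410 − 0.6(2300) = 30
Equilibrium: Y = 30 + 0.6Y + 910
0.4Y = 940, so Y = 940/0.4 = 2350

Y = 2350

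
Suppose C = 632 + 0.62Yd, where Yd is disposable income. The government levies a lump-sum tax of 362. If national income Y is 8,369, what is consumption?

Yd = Y − T = 8369 − 362 = 8007
C = 632 + 0.62(8007) = 632 + 4964.34 = 5596.34

C = 5596.34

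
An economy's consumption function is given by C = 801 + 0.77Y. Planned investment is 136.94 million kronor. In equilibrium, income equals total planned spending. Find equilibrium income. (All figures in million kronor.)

Y = C + I = 801 + 0.77Y + 136.94
Y − 0.77Y = 937.94
0.23Y = 937.94, so Y = 937.94/0.23 = 4078

Y = 4078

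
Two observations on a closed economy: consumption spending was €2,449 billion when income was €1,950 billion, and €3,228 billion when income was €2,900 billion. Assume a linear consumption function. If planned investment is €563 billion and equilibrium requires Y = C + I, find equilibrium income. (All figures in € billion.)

Y = 7850

MPC = (3228 − 2449)/(2900 − 1950) = 779/950 = 0.82
a = 2449 − 0.82(1950) = 850
Equilibrium: Y = 850 + 0.82Y + 563
0.18Y = 1413, so Y = 1413/0.18 = 7850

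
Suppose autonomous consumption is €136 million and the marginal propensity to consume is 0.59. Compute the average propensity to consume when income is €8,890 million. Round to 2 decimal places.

APC = 0.61

C = 136 + 0.59(8890) = 5381.1
APC = C/Y = 5381.1/8890 = 0.61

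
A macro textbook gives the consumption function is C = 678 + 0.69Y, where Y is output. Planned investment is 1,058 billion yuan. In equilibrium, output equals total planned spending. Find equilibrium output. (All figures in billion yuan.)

Y = C + I = 678 + 0.69Y + 1058
Y − 0.69Y = 1736
0.31Y = 1736, so Y = 1736/0.31 = 5600

Y = 5600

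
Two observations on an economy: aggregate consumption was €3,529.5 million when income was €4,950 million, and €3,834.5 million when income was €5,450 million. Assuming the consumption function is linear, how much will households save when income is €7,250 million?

S = 2317.5

MPC = (3834.5 − 3529.5)/(5450 − 4950) = 305/500 = 0.61
a = 3529.5 − 0.61(4950) = 3529.5 − 3019.5 = 510
C = 510 + 0.61(7250) = 4932.5
S = 7250 − 4932.5 = 2317.5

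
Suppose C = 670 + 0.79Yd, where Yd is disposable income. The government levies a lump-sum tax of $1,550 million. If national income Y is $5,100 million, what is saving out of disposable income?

Yd = Y − T = 5100 − 1550 = 3550
C = 670 + 0.79(3550) = 670 + 2804.5 = 3474.5
S = Yd − C = 3550 − 3474.5 = 75.5

S = 75.5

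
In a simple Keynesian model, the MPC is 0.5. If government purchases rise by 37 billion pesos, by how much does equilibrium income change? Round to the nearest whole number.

The multiplier is 1/(1 − MPC) = 1/0.5.
ΔY = 37/0.5 = 74.00 ≈ 74

ΔY ≈ 74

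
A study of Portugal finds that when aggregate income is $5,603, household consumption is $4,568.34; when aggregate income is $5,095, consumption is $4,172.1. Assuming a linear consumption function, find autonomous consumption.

a = 198

MPC = ΔC/ΔY = (4568.34 − 4172.1)/(5603 − 5095) = 396.24/508 = 0.78
a = C − MPC·Y = 4172.1 − 0.78(5095) = 4172.1 − 3974.1 = 198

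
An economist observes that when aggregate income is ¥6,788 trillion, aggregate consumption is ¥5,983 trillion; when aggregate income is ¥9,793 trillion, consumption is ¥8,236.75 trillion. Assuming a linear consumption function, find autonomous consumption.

a = 892

MPC = ΔC/ΔY = (8236.75 − 5983)/(9793 − 6788) = 2253.75/3005 = 0.75
a = C − MPC·Y = 5983 − 0.75(6788) = 5983 − 5091 = 892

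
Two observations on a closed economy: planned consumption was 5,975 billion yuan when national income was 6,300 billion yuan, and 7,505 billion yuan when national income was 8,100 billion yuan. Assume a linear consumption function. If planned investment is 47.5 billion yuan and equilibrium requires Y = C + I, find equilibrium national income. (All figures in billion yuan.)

MPC = (7505 − 5975)/(8100 − 6300) = 1530/1800 = 0.85
a = 5975 − 0.85(6300) = 620
Equilibrium: Y = 620 + 0.85Y + 47.5
0.15Y = 667.5, so Y = 667.5/0.15 = 4450

Y = 4450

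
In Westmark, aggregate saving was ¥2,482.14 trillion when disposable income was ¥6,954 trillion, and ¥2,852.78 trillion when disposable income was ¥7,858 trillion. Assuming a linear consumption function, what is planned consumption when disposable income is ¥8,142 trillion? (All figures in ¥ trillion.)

MPS = ΔS/ΔY = (2852.78 − 2482.14)/(7858 − 6954) = 370.64/904 = 0.41
MPC = 1 − MPS = 0.59
Autonomous saving = 2482.14 − 0.41(6954) = -369, so a = 369
C = 369 + 0.59(8142) = 369 + 4803.78 = 5172.78

C = 5172.78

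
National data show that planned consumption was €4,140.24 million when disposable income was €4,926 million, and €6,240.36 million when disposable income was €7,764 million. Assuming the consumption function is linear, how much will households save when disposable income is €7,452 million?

MPC = (6240.36 − 4140.24)/(7764 − 4926) = 2100.12/2838 = 0.74
a = 4140.24 − 0.74(4926) = 4140.24 − 3645.24 = 495
C = 495 + 0.74(7452) = 6009.48
S = 7452 − 6009.48 = 1442.52

S = 1442.52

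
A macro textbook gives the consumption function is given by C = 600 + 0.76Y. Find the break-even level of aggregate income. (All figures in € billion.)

At break-even, C = Y: 600 + 0.76Y = Y
0.24Y = 600, so Y = 600/0.24 = 2500

Y = 2500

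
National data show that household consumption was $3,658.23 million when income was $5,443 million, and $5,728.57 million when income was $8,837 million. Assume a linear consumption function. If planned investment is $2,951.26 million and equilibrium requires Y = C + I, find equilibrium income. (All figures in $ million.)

MPC = (5728.57 − 3658.23)/(8837 − 5443) = 2070.34/3394 = 0.61
a = 3658.23 − 0.61(5443) = 338
Equilibrium: Y = 338 + 0.61Y + 2951.26
0.39Y = 3289.26, so Y = 3289.26/0.39 = 8434

Y = 8434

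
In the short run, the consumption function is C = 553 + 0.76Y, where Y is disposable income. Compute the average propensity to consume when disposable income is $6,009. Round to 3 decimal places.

C = 553 + 0.76(6009) = 5119.84
APC = C/Y = 5119.84/6009 = 0.852

APC = 0.852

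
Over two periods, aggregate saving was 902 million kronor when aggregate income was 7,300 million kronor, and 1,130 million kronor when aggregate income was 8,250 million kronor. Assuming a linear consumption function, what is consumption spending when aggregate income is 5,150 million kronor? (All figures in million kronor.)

C = 4764

MPS = ΔS/ΔY = (1130 − 902)/(8250 − 7300) = 228/950 = 0.24
MPC = 1 − MPS = 0.76
Autonomous saving = 902 − 0.24(7300) = -850, so a = 850
C = 850 + 0.76(5150) = 850 + 3914 = 4764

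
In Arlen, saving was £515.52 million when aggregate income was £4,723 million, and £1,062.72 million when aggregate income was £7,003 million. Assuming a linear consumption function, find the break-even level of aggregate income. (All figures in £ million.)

MPS = ΔS/ΔY = (1062.72 − 515.52)/(7003 − 4723) = 547.2/2280 = 0.24
MPC = 1 − MPS = 0.76
From S(4723) = 515.52: −a + 0.24(4723) = 515.52, so a = 1133.52 − 515.52 = 618
Break-even (S = 0): Y = a/MPS = 618/0.24 = 2575

Y = 2575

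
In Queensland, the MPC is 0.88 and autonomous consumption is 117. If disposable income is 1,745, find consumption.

C = 117 + 0.88(1745) = 117 + 1535.6 = 1652.6

C = 1652.6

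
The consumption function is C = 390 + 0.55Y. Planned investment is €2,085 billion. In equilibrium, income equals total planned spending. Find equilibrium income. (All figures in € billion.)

Y = C + I = 390 + 0.55Y + 2085
Y − 0.55Y = 2475
0.45Y = 2475, so Y = 2475/0.45 = 5500

Y = 5500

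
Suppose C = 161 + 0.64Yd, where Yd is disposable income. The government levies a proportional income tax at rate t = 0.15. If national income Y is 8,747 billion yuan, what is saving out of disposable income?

Yd = (1 − 0.15)(8747) = 0.85(8747) = 7434.95
C = 161 + 0.64(7434.95) = 161 + 4758.368 = 4919.368
S = Yd − C = 7434.95 − 4919.368 = 2515.582

S = 2515.582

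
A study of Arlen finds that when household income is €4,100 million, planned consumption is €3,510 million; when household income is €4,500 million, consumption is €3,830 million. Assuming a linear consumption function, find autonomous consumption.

MPC = ΔC/ΔY = (3830 − 3510)/(4500 − 4100) = 320/400 = 0.8
a = C − MPC·Y = 3510 − 0.8(4100) = 3510 − 3280 = 230

a = 230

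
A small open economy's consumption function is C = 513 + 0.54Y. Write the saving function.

S = -513 + 0.46Y

S = Y − C = Y − (513 + 0.54Y) = -513 + (1 − 0.54)Y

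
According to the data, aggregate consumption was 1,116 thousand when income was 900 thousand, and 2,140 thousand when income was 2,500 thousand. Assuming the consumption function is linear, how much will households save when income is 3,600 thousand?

S = 756

MPC = (2140 − 1116)/(2500 − 900) = 1024/1600 = 0.64
a = 1116 − 0.64(900) = 1116 − 576 = 540
C = 540 + 0.64(3600) = 2844
S = 3600 − 2844 = 756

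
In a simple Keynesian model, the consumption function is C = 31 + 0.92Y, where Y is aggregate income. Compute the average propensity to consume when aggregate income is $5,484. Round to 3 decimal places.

C = 31 + 0.92(5484) = 5076.28
APC = C/Y = 5076.28/5484 = 0.926

APC = 0.926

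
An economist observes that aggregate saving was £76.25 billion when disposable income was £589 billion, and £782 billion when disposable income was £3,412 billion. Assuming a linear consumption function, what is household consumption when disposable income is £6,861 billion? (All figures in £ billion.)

C = 5216.75

MPS = ΔS/ΔY = (782 − 76.25)/(3412 − 589) = 705.75/2823 = 0.25
MPC = 1 − MPS = 0.75
Autonomous saving = 76.25 − 0.25(589) = -71, so a = 71
C = 71 + 0.75(6861) = 71 + 5145.75 = 5216.75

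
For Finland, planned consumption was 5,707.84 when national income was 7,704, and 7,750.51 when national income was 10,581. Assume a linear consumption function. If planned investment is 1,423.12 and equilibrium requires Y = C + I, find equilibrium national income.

Y = 5728

MPC = (7750.51 − 5707.84)/(10581 − 7704) = 2042.67/2877 = 0.71
a = 5707.84 − 0.71(7704) = 238
Equilibrium: Y = 238 + 0.71Y + 1423.12
0.29Y = 1661.12, so Y = 1661.12/0.29 = 5728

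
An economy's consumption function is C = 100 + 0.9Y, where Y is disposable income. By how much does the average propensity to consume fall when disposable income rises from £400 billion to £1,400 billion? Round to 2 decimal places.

At Y = 400: C = 100 + 0.9(400) = 460, APC = 460/400 = 1.150
At Y = 1400: C = 1360, APC = 1360/1400 = 0.971
Fall in APC = 1.150 − 0.971 = 0.179 ≈ 0.18

ΔAPC = 0.18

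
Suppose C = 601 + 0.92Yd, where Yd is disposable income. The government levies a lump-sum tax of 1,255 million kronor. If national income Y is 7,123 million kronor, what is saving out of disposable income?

S = -131.56

Yd = Y − T = 7123 − 1255 = 5868
C = 601 + 0.92(5868) = 601 + 5398.56 = 5999.56
S = Yd − C = 5868 − 5999.56 = -131.56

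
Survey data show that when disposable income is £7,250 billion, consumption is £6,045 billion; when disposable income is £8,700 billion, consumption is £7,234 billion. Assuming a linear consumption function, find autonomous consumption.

a = 100

MPC = ΔC/ΔY = (7234 − 6045)/(8700 − 7250) = 1189/1450 = 0.82
a = C − MPC·Y = 6045 − 0.82(7250) = 6045 − 5945 = 100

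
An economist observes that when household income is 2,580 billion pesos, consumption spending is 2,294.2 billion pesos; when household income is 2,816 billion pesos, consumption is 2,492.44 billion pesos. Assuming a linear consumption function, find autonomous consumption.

a = 127

MPC = ΔC/ΔY = (2492.44 − 2294.2)/(2816 − 2580) = 198.24/236 = 0.84
a = C − MPC·Y = 2294.2 − 0.84(2580) = 2294.2 − 2167.2 = 127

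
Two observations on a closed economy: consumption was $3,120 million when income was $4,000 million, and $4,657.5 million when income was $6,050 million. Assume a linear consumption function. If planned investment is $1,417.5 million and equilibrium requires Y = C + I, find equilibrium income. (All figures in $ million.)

MPC = (4657.5 − 3120)/(6050 − 4000) = 1537.5/2050 = 0.75
a = 3120 − 0.75(4000) = 120
Equilibrium: Y = 120 + 0.75Y + 1417.5
0.25Y = 1537.5, so Y = 1537.5/0.25 = 6150

Y = 6150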